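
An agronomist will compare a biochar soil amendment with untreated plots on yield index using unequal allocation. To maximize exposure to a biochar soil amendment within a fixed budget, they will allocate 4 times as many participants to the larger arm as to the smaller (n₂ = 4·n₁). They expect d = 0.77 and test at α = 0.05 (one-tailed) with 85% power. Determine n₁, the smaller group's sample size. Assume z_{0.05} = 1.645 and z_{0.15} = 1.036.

n₁ = 16

With allocation ratio k = n₂/n₁ = 4, Var(x̄₁−x̄₂) = σ²(1/n₁ + 1/(k·n₁)) = σ²·(k+1)/(k·n₁).
So n₁ = (1 + 1/k)·((z_{α} + z_β)/d)² = 1.250 × (2.681/0.77)².
n₁ = 1.250 × 12.12 = 15.2.
Round up: n₁ = 16, giving n₂ = 4 × 16 = 64.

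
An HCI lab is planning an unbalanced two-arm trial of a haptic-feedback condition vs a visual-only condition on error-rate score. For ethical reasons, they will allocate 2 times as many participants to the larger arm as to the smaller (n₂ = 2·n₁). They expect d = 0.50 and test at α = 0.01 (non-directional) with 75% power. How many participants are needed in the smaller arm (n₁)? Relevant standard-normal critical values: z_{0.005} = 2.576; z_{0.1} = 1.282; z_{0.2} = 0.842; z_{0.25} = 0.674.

With allocation ratio k = n₂/n₁ = 2, Var(x̄₁−x̄₂) = σ²(1/n₁ + 1/(k·n₁)) = σ²·(k+1)/(k·n₁).
So n₁ = (1 + 1/k)·((z_{α/2} + z_β)/d)² = 1.500 × (3.250/0.50)².
n₁ = 1.500 × 42.25 = 63.4.
Round up: n₁ = 64, giving n₂ = 2 × 64 = 128.

n₁ = 64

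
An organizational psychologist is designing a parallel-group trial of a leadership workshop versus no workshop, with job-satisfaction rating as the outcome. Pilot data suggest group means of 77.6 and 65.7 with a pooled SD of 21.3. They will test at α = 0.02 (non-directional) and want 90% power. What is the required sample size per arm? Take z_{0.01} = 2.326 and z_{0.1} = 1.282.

n = 84 per group

Cohen's d = |M₁ − M₂| / SD_pooled = |77.6 − 65.7| / 21.3 = 11.9 / 21.3 = 0.559.
For two independent groups with equal n: n = 2·((z_{α/2} + z_β) / d)².
z_{α/2} + z_β = 2.326 + 1.282 = 3.608.
n = 2 × (3.608 / 0.559)² = 2 × 6.454² = 2 × 41.66 = 83.3.
Round up to the next whole participant.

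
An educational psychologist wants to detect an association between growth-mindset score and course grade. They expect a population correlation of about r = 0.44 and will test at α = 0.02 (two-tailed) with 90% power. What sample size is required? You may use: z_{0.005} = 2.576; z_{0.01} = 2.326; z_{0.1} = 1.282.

n = 62

Fisher's z: C = ½·ln((1+r)/(1−r)) = ½·ln(2.5714) = 0.4722.
n = ((z_{α/2} + z_β)/C)² + 3.
(2.326 + 1.282) / 0.4722 = 3.608 / 0.4722 = 7.641.
n = 7.641² + 3 = 58.38 + 3 = 61.4.
Round up.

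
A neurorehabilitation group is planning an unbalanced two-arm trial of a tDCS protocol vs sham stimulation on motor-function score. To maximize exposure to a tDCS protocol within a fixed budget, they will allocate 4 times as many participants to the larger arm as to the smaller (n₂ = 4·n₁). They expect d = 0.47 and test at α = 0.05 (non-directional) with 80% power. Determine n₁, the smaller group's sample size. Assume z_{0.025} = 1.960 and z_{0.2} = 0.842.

With allocation ratio k = n₂/n₁ = 4, Var(x̄₁−x̄₂) = σ²(1/n₁ + 1/(k·n₁)) = σ²·(k+1)/(k·n₁).
So n₁ = (1 + 1/k)·((z_{α/2} + z_β)/d)² = 1.250 × (2.802/0.47)².
n₁ = 1.250 × 35.54 = 44.4.
Round up: n₁ = 45, giving n₂ = 4 × 45 = 180.

n₁ = 45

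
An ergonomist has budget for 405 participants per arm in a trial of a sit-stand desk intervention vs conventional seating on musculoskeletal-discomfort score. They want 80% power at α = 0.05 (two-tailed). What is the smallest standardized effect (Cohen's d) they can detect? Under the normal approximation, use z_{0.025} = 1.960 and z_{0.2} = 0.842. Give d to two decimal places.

For two independent groups of n = 405 each: d_min = (z_{α/2} + z_β)·√(2/n).
z-sum = 1.960 + 0.842 = 2.802.
d_min = 2.802 × √(2/405) = 2.802 × 0.0703 = 0.197.

d_min ≈ 0.20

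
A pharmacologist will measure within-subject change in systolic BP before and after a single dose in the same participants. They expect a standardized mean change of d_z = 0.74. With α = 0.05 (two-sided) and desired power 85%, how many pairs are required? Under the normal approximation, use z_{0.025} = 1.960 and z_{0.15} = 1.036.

For a paired (one-sample on differences) test: n = ((z_{α/2} + z_β) / d)².
z_{α/2} + z_β = 1.960 + 1.036 = 2.996.
n = (2.996 / 0.74)² = 4.049² = 16.39.
Round up.

n = 17 pairs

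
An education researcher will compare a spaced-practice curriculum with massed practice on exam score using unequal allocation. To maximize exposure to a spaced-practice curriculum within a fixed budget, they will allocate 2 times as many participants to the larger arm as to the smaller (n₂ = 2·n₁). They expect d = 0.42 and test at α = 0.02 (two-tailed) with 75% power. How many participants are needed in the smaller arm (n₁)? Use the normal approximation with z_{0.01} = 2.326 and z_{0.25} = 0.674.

n₁ = 77

With allocation ratio k = n₂/n₁ = 2, Var(x̄₁−x̄₂) = σ²(1/n₁ + 1/(k·n₁)) = σ²·(k+1)/(k·n₁).
So n₁ = (1 + 1/k)·((z_{α/2} + z_β)/d)² = 1.500 × (3.000/0.42)².
n₁ = 1.500 × 51.02 = 76.5.
Round up: n₁ = 77, giving n₂ = 2 × 77 = 154.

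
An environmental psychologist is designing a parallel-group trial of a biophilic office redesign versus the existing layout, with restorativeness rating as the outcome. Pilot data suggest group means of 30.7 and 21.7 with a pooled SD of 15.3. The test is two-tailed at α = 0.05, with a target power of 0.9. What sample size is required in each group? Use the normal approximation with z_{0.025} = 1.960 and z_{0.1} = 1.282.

n = 61 per group

Cohen's d = |M₁ − M₂| / SD_pooled = |30.7 − 21.7| / 15.3 = 9.0 / 15.3 = 0.588.
For two independent groups with equal n: n = 2·((z_{α/2} + z_β) / d)².
z_{α/2} + z_β = 1.960 + 1.282 = 3.242.
n = 2 × (3.242 / 0.588)² = 2 × 5.514² = 2 × 30.40 = 60.8.
Round up to the next whole participant.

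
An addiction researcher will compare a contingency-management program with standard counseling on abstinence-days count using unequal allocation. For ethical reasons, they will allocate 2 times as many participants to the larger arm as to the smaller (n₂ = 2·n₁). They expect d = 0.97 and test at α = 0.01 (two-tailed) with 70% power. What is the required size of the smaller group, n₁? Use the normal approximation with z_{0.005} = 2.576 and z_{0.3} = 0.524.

n₁ = 16

With allocation ratio k = n₂/n₁ = 2, Var(x̄₁−x̄₂) = σ²(1/n₁ + 1/(k·n₁)) = σ²·(k+1)/(k·n₁).
So n₁ = (1 + 1/k)·((z_{α/2} + z_β)/d)² = 1.500 × (3.100/0.97)².
n₁ = 1.500 × 10.21 = 15.3.
Round up: n₁ = 16, giving n₂ = 2 × 16 = 32.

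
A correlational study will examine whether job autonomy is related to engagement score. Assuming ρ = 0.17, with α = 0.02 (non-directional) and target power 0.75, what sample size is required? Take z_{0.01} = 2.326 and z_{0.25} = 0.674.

Fisher's z: C = ½·ln((1+r)/(1−r)) = ½·ln(1.4096) = 0.1717.
n = ((z_{α/2} + z_β)/C)² + 3.
(2.326 + 0.674) / 0.1717 = 3.000 / 0.1717 = 17.472.
n = 17.472² + 3 = 305.28 + 3 = 308.3.
Round up.

n = 309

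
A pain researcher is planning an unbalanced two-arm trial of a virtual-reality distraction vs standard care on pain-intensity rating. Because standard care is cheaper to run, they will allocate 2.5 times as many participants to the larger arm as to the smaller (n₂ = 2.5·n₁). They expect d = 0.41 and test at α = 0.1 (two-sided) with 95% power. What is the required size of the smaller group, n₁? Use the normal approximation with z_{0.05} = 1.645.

n₁ = 91

With allocation ratio k = n₂/n₁ = 2.5, Var(x̄₁−x̄₂) = σ²(1/n₁ + 1/(k·n₁)) = σ²·(k+1)/(k·n₁).
So n₁ = (1 + 1/k)·((z_{α/2} + z_β)/d)² = 1.400 × (3.290/0.41)².
n₁ = 1.400 × 64.39 = 90.1.
Round up: n₁ = 91, giving n₂ = ⌈2.5 × 91⌉ = ⌈227.5⌉ = 228.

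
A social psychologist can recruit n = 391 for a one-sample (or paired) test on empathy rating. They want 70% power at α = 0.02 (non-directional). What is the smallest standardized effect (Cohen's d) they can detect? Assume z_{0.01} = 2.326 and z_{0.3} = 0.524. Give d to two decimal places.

d_min ≈ 0.14

For a single sample (or paired design) of n = 391: d_min = (z_{α/2} + z_β)/√n.
z-sum = 2.326 + 0.524 = 2.850.
d_min = 2.850 / √391 = 2.850 / 19.774 = 0.144.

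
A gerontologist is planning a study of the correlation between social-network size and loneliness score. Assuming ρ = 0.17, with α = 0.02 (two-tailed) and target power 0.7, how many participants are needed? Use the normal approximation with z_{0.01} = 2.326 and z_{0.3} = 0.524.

Fisher's z: C = ½·ln((1+r)/(1−r)) = ½·ln(1.4096) = 0.1717.
n = ((z_{α/2} + z_β)/C)² + 3.
(2.326 + 0.524) / 0.1717 = 2.850 / 0.1717 = 16.599.
n = 16.599² + 3 = 275.52 + 3 = 278.5.
Round up.

n = 279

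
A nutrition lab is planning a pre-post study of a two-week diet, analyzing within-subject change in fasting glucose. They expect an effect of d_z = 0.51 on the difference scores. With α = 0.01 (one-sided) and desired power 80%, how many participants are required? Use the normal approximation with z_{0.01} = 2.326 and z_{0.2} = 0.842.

For a paired (one-sample on differences) test: n = ((z_{α} + z_β) / d)².
z_{α} + z_β = 2.326 + 0.842 = 3.168.
n = (3.168 / 0.51)² = 6.212² = 38.59.
Round up.

n = 39 pairs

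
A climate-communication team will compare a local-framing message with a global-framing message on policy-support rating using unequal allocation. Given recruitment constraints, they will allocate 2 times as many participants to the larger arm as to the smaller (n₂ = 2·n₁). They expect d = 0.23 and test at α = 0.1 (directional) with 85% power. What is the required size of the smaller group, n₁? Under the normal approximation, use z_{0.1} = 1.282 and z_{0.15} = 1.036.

n₁ = 153

With allocation ratio k = n₂/n₁ = 2, Var(x̄₁−x̄₂) = σ²(1/n₁ + 1/(k·n₁)) = σ²·(k+1)/(k·n₁).
So n₁ = (1 + 1/k)·((z_{α} + z_β)/d)² = 1.500 × (2.318/0.23)².
n₁ = 1.500 × 101.57 = 152.4.
Round up: n₁ = 153, giving n₂ = 2 × 153 = 306.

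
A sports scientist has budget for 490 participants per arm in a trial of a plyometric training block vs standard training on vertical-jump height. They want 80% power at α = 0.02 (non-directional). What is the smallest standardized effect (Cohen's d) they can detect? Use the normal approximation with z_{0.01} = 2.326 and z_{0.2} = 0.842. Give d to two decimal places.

For two independent groups of n = 490 each: d_min = (z_{α/2} + z_β)·√(2/n).
z-sum = 2.326 + 0.842 = 3.168.
d_min = 3.168 × √(2/490) = 3.168 × 0.0639 = 0.202.

d_min ≈ 0.20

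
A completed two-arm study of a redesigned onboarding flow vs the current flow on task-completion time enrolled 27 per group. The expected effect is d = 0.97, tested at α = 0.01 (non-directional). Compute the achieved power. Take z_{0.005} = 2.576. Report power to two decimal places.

power ≈ 0.84

For two equal groups, power = Φ(d·√(n/2) − z_{α/2}).
d·√(n/2) = 0.97 × √(27/2) = 0.97 × 3.674 = 3.564.
z_β = 3.564 − 2.576 = 0.988.
Power = Φ(0.988) = 0.838.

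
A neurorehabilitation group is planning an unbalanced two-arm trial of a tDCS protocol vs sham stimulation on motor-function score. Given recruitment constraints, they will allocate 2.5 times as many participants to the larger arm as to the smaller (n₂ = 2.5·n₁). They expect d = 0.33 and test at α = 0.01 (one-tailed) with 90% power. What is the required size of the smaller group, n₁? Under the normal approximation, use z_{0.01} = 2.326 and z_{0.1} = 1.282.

n₁ = 168

With allocation ratio k = n₂/n₁ = 2.5, Var(x̄₁−x̄₂) = σ²(1/n₁ + 1/(k·n₁)) = σ²·(k+1)/(k·n₁).
So n₁ = (1 + 1/k)·((z_{α} + z_β)/d)² = 1.400 × (3.608/0.33)².
n₁ = 1.400 × 119.54 = 167.4.
Round up: n₁ = 168, giving n₂ = 2.5 × 168 = 420.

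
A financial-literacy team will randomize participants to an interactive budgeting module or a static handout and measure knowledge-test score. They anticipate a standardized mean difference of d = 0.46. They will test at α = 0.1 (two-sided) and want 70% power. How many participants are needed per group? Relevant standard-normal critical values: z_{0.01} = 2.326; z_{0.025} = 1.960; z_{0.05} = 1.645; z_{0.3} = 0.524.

For two independent groups with equal n: n = 2·((z_{α/2} + z_β) / d)².
z_{α/2} + z_β = 1.645 + 0.524 = 2.169.
n = 2 × (2.169 / 0.46)² = 2 × 4.715² = 2 × 22.23 = 44.5.
Round up to the next whole participant.

n = 45 per group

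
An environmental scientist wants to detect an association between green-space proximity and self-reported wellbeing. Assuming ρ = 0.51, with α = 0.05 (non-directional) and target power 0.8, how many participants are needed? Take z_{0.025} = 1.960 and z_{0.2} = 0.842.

Fisher's z: C = ½·ln((1+r)/(1−r)) = ½·ln(3.0816) = 0.5627.
n = ((z_{α/2} + z_β)/C)² + 3.
(1.960 + 0.842) / 0.5627 = 2.802 / 0.5627 = 4.980.
n = 4.980² + 3 = 24.80 + 3 = 27.8.
Round up.

n = 28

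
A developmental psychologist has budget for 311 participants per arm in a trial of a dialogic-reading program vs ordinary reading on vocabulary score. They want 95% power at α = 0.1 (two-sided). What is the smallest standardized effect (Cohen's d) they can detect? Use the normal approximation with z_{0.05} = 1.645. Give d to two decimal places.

d_min ≈ 0.26

For two independent groups of n = 311 each: d_min = (z_{α/2} + z_β)·√(2/n).
z-sum = 1.645 + 1.645 = 3.290.
d_min = 3.290 × √(2/311) = 3.290 × 0.0802 = 0.264.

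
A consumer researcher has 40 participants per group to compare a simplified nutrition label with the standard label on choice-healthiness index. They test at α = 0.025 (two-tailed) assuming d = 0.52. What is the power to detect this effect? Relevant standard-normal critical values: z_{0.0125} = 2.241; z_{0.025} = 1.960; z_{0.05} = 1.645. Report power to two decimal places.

For two equal groups, power = Φ(d·√(n/2) − z_{α/2}).
d·√(n/2) = 0.52 × √(40/2) = 0.52 × 4.472 = 2.326.
z_β = 2.326 − 2.241 = 0.085.
Power = Φ(0.085) = 0.534.

power ≈ 0.53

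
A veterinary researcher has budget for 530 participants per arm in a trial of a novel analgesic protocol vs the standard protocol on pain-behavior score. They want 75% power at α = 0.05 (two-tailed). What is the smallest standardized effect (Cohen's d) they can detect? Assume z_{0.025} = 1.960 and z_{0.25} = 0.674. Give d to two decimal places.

For two independent groups of n = 530 each: d_min = (z_{α/2} + z_β)·√(2/n).
z-sum = 1.960 + 0.674 = 2.634.
d_min = 2.634 × √(2/530) = 2.634 × 0.0614 = 0.162.

d_min ≈ 0.16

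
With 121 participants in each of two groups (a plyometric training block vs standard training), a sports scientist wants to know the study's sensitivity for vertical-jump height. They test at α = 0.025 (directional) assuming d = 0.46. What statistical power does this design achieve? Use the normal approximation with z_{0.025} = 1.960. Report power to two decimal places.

For two equal groups, power = Φ(d·√(n/2) − z_{α}).
d·√(n/2) = 0.46 × √(121/2) = 0.46 × 7.778 = 3.578.
z_β = 3.578 − 1.960 = 1.618.
Power = Φ(1.618) = 0.947.

power ≈ 0.95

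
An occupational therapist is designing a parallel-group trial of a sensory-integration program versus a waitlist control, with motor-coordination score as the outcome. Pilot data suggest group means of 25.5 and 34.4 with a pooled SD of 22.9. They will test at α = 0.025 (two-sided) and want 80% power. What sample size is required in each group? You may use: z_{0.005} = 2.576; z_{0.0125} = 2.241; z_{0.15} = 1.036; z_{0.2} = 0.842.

n = 126 per group

Cohen's d = |M₁ − M₂| / SD_pooled = |25.5 − 34.4| / 22.9 = 8.9 / 22.9 = 0.389.
For two independent groups with equal n: n = 2·((z_{α/2} + z_β) / d)².
z_{α/2} + z_β = 2.241 + 0.842 = 3.083.
n = 2 × (3.083 / 0.389)² = 2 × 7.925² = 2 × 62.81 = 125.6.
Round up to the next whole participant.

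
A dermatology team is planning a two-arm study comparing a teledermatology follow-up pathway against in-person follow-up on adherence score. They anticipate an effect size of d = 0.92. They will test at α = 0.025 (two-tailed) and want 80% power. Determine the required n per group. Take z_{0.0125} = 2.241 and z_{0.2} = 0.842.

For two independent groups with equal n: n = 2·((z_{α/2} + z_β) / d)².
z_{α/2} + z_β = 2.241 + 0.842 = 3.083.
n = 2 × (3.083 / 0.92)² = 2 × 3.351² = 2 × 11.23 = 22.5.
Round up to the next whole participant.

n = 23 per group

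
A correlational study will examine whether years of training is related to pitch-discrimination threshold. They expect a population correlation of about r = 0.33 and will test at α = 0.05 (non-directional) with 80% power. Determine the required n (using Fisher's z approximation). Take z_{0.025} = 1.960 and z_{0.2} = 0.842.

n = 70

Fisher's z: C = ½·ln((1+r)/(1−r)) = ½·ln(1.9851) = 0.3428.
n = ((z_{α/2} + z_β)/C)² + 3.
(1.960 + 0.842) / 0.3428 = 2.802 / 0.3428 = 8.174.
n = 8.174² + 3 = 66.81 + 3 = 69.8.
Round up.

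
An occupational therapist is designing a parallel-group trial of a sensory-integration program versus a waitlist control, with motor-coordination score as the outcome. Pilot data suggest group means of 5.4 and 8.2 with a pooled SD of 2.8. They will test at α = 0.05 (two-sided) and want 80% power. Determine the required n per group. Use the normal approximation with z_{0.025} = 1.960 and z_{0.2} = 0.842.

Cohen's d = |M₁ − M₂| / SD_pooled = |5.4 − 8.2| / 2.8 = 2.8 / 2.8 = 1.000.
For two independent groups with equal n: n = 2·((z_{α/2} + z_β) / d)².
z_{α/2} + z_β = 1.960 + 0.842 = 2.802.
n = 2 × (2.802 / 1.000)² = 2 × 2.802² = 2 × 7.85 = 15.7.
Round up to the next whole participant.

n = 16 per group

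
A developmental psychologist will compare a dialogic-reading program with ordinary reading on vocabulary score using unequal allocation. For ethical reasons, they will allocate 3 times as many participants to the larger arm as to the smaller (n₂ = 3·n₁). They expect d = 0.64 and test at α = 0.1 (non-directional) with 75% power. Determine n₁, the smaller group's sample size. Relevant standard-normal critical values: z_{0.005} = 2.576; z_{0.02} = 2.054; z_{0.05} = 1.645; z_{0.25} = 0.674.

n₁ = 18

With allocation ratio k = n₂/n₁ = 3, Var(x̄₁−x̄₂) = σ²(1/n₁ + 1/(k·n₁)) = σ²·(k+1)/(k·n₁).
So n₁ = (1 + 1/k)·((z_{α/2} + z_β)/d)² = 1.333 × (2.319/0.64)².
n₁ = 1.333 × 13.13 = 17.5.
Round up: n₁ = 18, giving n₂ = 3 × 18 = 54.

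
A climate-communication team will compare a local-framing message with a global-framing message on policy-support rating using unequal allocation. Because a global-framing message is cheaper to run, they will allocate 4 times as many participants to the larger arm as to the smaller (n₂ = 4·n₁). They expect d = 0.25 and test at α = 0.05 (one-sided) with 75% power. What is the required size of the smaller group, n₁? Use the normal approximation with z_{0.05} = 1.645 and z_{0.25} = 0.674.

n₁ = 108

With allocation ratio k = n₂/n₁ = 4, Var(x̄₁−x̄₂) = σ²(1/n₁ + 1/(k·n₁)) = σ²·(k+1)/(k·n₁).
So n₁ = (1 + 1/k)·((z_{α} + z_β)/d)² = 1.250 × (2.319/0.25)².
n₁ = 1.250 × 86.04 = 107.6.
Round up: n₁ = 108, giving n₂ = 4 × 108 = 432.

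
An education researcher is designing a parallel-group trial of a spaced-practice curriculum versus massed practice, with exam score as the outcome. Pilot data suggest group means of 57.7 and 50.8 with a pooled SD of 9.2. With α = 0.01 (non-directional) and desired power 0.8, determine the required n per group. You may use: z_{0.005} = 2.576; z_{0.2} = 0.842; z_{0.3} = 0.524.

Cohen's d = |M₁ − M₂| / SD_pooled = |57.7 − 50.8| / 9.2 = 6.9 / 9.2 = 0.750.
For two independent groups with equal n: n = 2·((z_{α/2} + z_β) / d)².
z_{α/2} + z_β = 2.576 + 0.842 = 3.418.
n = 2 × (3.418 / 0.750)² = 2 × 4.557² = 2 × 20.77 = 41.5.
Round up to the next whole participant.

n = 42 per group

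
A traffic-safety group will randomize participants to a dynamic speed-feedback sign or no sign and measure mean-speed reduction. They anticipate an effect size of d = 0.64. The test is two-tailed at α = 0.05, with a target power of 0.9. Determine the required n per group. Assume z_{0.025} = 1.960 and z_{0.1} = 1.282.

For two independent groups with equal n: n = 2·((z_{α/2} + z_β) / d)².
z_{α/2} + z_β = 1.960 + 1.282 = 3.242.
n = 2 × (3.242 / 0.64)² = 2 × 5.066² = 2 × 25.66 = 51.3.
Round up to the next whole participant.

n = 52 per group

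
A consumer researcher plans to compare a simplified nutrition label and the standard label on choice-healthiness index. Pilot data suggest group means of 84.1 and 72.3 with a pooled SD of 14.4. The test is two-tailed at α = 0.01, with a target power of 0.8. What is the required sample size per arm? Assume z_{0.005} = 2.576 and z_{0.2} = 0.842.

n = 35 per group

Cohen's d = |M₁ − M₂| / SD_pooled = |84.1 − 72.3| / 14.4 = 11.8 / 14.4 = 0.819.
For two independent groups with equal n: n = 2·((z_{α/2} + z_β) / d)².
z_{α/2} + z_β = 2.576 + 0.842 = 3.418.
n = 2 × (3.418 / 0.819)² = 2 × 4.173² = 2 × 17.42 = 34.8.
Round up to the next whole participant.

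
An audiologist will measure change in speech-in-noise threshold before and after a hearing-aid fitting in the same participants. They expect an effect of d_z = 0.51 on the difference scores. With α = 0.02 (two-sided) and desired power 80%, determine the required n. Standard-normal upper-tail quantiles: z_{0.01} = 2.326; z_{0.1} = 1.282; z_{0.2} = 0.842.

n = 39 pairs

For a paired (one-sample on differences) test: n = ((z_{α/2} + z_β) / d)².
z_{α/2} + z_β = 2.326 + 0.842 = 3.168.
n = (3.168 / 0.51)² = 6.212² = 38.59.
Round up.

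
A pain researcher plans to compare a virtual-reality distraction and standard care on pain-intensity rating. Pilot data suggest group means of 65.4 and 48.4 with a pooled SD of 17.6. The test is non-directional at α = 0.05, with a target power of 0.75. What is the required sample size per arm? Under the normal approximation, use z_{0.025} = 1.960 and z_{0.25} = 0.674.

Cohen's d = |M₁ − M₂| / SD_pooled = |65.4 − 48.4| / 17.6 = 17.0 / 17.6 = 0.966.
For two independent groups with equal n: n = 2·((z_{α/2} + z_β) / d)².
z_{α/2} + z_β = 1.960 + 0.674 = 2.634.
n = 2 × (2.634 / 0.966)² = 2 × 2.727² = 2 × 7.43 = 14.9.
Round up to the next whole participant.

n = 15 per group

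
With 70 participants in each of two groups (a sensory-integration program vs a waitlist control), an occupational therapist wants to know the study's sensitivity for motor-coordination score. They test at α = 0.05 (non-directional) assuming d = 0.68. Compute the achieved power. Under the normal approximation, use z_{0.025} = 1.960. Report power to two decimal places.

power ≈ 0.98

For two equal groups, power = Φ(d·√(n/2) − z_{α/2}).
d·√(n/2) = 0.68 × √(70/2) = 0.68 × 5.916 = 4.023.
z_β = 4.023 − 1.960 = 2.063.
Power = Φ(2.063) = 0.980.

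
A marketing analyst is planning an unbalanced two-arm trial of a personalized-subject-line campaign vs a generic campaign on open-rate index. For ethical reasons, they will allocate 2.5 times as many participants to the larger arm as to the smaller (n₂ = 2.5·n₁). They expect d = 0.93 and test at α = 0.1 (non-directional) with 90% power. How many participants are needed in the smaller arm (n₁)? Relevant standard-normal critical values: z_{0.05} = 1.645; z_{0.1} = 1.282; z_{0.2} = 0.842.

n₁ = 14

With allocation ratio k = n₂/n₁ = 2.5, Var(x̄₁−x̄₂) = σ²(1/n₁ + 1/(k·n₁)) = σ²·(k+1)/(k·n₁).
So n₁ = (1 + 1/k)·((z_{α/2} + z_β)/d)² = 1.400 × (2.927/0.93)².
n₁ = 1.400 × 9.91 = 13.9.
Round up: n₁ = 14, giving n₂ = 2.5 × 14 = 35.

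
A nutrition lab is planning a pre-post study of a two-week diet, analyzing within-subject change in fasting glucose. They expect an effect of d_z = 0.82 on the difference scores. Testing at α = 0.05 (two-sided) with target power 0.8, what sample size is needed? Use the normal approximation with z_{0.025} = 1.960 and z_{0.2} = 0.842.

n = 12 pairs

For a paired (one-sample on differences) test: n = ((z_{α/2} + z_β) / d)².
z_{α/2} + z_β = 1.960 + 0.842 = 2.802.
n = (2.802 / 0.82)² = 3.417² = 11.68.
Round up.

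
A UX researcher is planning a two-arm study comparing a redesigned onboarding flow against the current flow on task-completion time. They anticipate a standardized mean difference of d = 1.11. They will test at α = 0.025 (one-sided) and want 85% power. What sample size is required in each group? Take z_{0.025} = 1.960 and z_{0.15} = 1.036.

For two independent groups with equal n: n = 2·((z_{α} + z_β) / d)².
z_{α} + z_β = 1.960 + 1.036 = 2.996.
n = 2 × (2.996 / 1.11)² = 2 × 2.699² = 2 × 7.29 = 14.6.
Round up to the next whole participant.

n = 15 per group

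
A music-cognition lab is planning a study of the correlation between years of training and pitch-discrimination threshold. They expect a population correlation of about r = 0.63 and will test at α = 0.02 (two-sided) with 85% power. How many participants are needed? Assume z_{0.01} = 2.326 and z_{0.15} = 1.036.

Fisher's z: C = ½·ln((1+r)/(1−r)) = ½·ln(4.4054) = 0.7414.
n = ((z_{α/2} + z_β)/C)² + 3.
(2.326 + 1.036) / 0.7414 = 3.362 / 0.7414 = 4.535.
n = 4.535² + 3 = 20.56 + 3 = 23.6.
Round up.

n = 24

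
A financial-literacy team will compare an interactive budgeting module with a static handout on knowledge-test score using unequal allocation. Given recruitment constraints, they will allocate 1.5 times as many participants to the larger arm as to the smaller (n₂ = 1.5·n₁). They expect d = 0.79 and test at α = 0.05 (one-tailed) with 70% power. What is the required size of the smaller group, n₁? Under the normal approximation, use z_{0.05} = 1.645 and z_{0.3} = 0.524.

With allocation ratio k = n₂/n₁ = 1.5, Var(x̄₁−x̄₂) = σ²(1/n₁ + 1/(k·n₁)) = σ²·(k+1)/(k·n₁).
So n₁ = (1 + 1/k)·((z_{α} + z_β)/d)² = 1.667 × (2.169/0.79)².
n₁ = 1.667 × 7.54 = 12.6.
Round up: n₁ = 13, giving n₂ = ⌈1.5 × 13⌉ = ⌈19.5⌉ = 20.

n₁ = 13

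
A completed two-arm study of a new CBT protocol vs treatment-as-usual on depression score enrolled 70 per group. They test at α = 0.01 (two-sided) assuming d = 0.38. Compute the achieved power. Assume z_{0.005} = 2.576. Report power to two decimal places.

For two equal groups, power = Φ(d·√(n/2) − z_{α/2}).
d·√(n/2) = 0.38 × √(70/2) = 0.38 × 5.916 = 2.248.
z_β = 2.248 − 2.576 = -0.328.
Power = Φ(-0.328) = 0.371.

power ≈ 0.37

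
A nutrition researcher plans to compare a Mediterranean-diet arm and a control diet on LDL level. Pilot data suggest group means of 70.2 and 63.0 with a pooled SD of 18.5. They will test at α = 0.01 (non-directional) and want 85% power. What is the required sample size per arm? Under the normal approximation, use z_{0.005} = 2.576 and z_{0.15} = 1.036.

Cohen's d = |M₁ − M₂| / SD_pooled = |70.2 − 63.0| / 18.5 = 7.2 / 18.5 = 0.389.
For two independent groups with equal n: n = 2·((z_{α/2} + z_β) / d)².
z_{α/2} + z_β = 2.576 + 1.036 = 3.612.
n = 2 × (3.612 / 0.389)² = 2 × 9.285² = 2 × 86.22 = 172.4.
Round up to the next whole participant.

n = 173 per group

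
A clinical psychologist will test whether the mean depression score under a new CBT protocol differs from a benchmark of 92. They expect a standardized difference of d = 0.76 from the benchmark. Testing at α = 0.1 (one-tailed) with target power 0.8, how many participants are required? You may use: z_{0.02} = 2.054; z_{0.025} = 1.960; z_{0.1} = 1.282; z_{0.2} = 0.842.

For a one-sample test: n = ((z_{α} + z_β) / d)².
z_{α} + z_β = 1.282 + 0.842 = 2.124.
n = (2.124 / 0.76)² = 2.795² = 7.81.
Round up.

n = 8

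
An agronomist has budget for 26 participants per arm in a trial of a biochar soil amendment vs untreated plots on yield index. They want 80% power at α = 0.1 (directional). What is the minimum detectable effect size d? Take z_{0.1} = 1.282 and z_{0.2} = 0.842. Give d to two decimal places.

d_min ≈ 0.59

For two independent groups of n = 26 each: d_min = (z_{α} + z_β)·√(2/n).
z-sum = 1.282 + 0.842 = 2.124.
d_min = 2.124 × √(2/26) = 2.124 × 0.2774 = 0.589.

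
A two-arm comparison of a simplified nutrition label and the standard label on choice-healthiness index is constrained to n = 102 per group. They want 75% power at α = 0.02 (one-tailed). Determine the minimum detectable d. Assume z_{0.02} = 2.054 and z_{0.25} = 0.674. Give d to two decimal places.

d_min ≈ 0.38

For two independent groups of n = 102 each: d_min = (z_{α} + z_β)·√(2/n).
z-sum = 2.054 + 0.674 = 2.728.
d_min = 2.728 × √(2/102) = 2.728 × 0.1400 = 0.382.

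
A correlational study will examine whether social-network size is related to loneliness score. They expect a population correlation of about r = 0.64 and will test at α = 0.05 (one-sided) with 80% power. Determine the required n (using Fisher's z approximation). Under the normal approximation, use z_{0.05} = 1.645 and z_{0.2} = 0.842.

n = 14

Fisher's z: C = ½·ln((1+r)/(1−r)) = ½·ln(4.5556) = 0.7582.
n = ((z_{α} + z_β)/C)² + 3.
(1.645 + 0.842) / 0.7582 = 2.487 / 0.7582 = 3.280.
n = 3.280² + 3 = 10.76 + 3 = 13.8.
Round up.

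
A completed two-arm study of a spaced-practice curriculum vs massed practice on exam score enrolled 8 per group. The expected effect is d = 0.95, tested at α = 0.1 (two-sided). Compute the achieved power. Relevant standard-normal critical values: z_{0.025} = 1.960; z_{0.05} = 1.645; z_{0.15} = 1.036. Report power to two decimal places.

power ≈ 0.60

For two equal groups, power = Φ(d·√(n/2) − z_{α/2}).
d·√(n/2) = 0.95 × √(8/2) = 0.95 × 2.000 = 1.900.
z_β = 1.900 − 1.645 = 0.255.
Power = Φ(0.255) = 0.601.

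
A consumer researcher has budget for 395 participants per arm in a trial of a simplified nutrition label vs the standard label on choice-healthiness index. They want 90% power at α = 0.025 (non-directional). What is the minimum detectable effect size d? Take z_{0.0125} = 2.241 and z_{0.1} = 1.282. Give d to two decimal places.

d_min ≈ 0.25

For two independent groups of n = 395 each: d_min = (z_{α/2} + z_β)·√(2/n).
z-sum = 2.241 + 1.282 = 3.523.
d_min = 3.523 × √(2/395) = 3.523 × 0.0712 = 0.251.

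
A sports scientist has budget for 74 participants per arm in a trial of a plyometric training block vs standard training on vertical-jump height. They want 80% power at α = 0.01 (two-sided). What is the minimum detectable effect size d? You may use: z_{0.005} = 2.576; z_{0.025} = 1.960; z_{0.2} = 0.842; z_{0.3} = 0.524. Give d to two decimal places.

d_min ≈ 0.56

For two independent groups of n = 74 each: d_min = (z_{α/2} + z_β)·√(2/n).
z-sum = 2.576 + 0.842 = 3.418.
d_min = 3.418 × √(2/74) = 3.418 × 0.1644 = 0.562.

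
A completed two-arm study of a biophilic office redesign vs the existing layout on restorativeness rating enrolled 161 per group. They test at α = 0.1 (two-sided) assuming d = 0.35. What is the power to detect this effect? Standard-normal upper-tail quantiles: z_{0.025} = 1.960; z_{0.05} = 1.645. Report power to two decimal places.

For two equal groups, power = Φ(d·√(n/2) − z_{α/2}).
d·√(n/2) = 0.35 × √(161/2) = 0.35 × 8.972 = 3.140.
z_β = 3.140 − 1.645 = 1.495.
Power = Φ(1.495) = 0.933.

power ≈ 0.93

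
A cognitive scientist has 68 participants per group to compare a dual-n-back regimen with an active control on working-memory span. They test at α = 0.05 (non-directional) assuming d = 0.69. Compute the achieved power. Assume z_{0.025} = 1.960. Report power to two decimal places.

power ≈ 0.98

For two equal groups, power = Φ(d·√(n/2) − z_{α/2}).
d·√(n/2) = 0.69 × √(68/2) = 0.69 × 5.831 = 4.023.
z_β = 4.023 − 1.960 = 2.063.
Power = Φ(2.063) = 0.980.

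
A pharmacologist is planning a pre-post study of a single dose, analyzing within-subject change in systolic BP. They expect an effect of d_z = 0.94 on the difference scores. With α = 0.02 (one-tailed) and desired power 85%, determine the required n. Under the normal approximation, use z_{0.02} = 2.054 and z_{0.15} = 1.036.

n = 11 pairs

For a paired (one-sample on differences) test: n = ((z_{α} + z_β) / d)².
z_{α} + z_β = 2.054 + 1.036 = 3.090.
n = (3.090 / 0.94)² = 3.287² = 10.81.
Round up.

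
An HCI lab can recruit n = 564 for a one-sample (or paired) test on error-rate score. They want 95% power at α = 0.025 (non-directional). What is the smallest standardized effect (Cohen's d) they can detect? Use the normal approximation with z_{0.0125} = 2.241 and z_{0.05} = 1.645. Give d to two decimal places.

For a single sample (or paired design) of n = 564: d_min = (z_{α/2} + z_β)/√n.
z-sum = 2.241 + 1.645 = 3.886.
d_min = 3.886 / √564 = 3.886 / 23.749 = 0.164.

d_min ≈ 0.16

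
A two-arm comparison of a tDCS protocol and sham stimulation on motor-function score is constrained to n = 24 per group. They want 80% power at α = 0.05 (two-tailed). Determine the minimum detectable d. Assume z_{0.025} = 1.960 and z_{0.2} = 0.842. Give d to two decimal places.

d_min ≈ 0.81

For two independent groups of n = 24 each: d_min = (z_{α/2} + z_β)·√(2/n).
z-sum = 1.960 + 0.842 = 2.802.
d_min = 2.802 × √(2/24) = 2.802 × 0.2887 = 0.809.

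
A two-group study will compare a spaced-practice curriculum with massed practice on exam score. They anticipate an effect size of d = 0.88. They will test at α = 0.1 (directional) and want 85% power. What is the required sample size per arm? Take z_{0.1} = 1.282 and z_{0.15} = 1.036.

n = 14 per group

For two independent groups with equal n: n = 2·((z_{α} + z_β) / d)².
z_{α} + z_β = 1.282 + 1.036 = 2.318.
n = 2 × (2.318 / 0.88)² = 2 × 2.634² = 2 × 6.94 = 13.9.
Round up to the next whole participant.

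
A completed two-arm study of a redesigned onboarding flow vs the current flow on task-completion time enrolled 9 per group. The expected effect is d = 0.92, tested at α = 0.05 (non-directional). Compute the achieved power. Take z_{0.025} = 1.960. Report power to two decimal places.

power ≈ 0.50

For two equal groups, power = Φ(d·√(n/2) − z_{α/2}).
d·√(n/2) = 0.92 × √(9/2) = 0.92 × 2.121 = 1.952.
z_β = 1.952 − 1.960 = -0.008.
Power = Φ(-0.008) = 0.497.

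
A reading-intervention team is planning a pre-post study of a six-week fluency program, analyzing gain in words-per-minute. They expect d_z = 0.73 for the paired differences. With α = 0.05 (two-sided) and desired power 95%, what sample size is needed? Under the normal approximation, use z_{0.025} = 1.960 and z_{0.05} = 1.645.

n = 25 pairs

For a paired (one-sample on differences) test: n = ((z_{α/2} + z_β) / d)².
z_{α/2} + z_β = 1.960 + 1.645 = 3.605.
n = (3.605 / 0.73)² = 4.938² = 24.39.
Round up.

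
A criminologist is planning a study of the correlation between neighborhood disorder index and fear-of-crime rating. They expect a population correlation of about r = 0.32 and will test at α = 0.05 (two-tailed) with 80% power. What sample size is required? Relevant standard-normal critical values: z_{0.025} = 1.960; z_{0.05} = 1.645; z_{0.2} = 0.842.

Fisher's z: C = ½·ln((1+r)/(1−r)) = ½·ln(1.9412) = 0.3316.
n = ((z_{α/2} + z_β)/C)² + 3.
(1.960 + 0.842) / 0.3316 = 2.802 / 0.3316 = 8.450.
n = 8.450² + 3 = 71.40 + 3 = 74.4.
Round up.

n = 75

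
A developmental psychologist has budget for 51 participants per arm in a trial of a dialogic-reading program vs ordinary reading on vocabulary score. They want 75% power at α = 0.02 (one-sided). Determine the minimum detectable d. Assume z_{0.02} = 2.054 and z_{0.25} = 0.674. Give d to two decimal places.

d_min ≈ 0.54

For two independent groups of n = 51 each: d_min = (z_{α} + z_β)·√(2/n).
z-sum = 2.054 + 0.674 = 2.728.
d_min = 2.728 × √(2/51) = 2.728 × 0.1980 = 0.540.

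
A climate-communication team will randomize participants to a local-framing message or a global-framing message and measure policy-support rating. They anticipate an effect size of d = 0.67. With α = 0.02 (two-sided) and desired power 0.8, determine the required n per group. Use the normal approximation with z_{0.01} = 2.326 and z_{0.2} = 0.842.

n = 45 per group

For two independent groups with equal n: n = 2·((z_{α/2} + z_β) / d)².
z_{α/2} + z_β = 2.326 + 0.842 = 3.168.
n = 2 × (3.168 / 0.67)² = 2 × 4.728² = 2 × 22.36 = 44.7.
Round up to the next whole participant.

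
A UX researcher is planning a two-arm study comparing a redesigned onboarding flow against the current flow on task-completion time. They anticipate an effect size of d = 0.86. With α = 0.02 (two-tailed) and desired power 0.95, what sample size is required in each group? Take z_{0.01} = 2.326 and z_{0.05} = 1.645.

n = 43 per group

For two independent groups with equal n: n = 2·((z_{α/2} + z_β) / d)².
z_{α/2} + z_β = 2.326 + 1.645 = 3.971.
n = 2 × (3.971 / 0.86)² = 2 × 4.617² = 2 × 21.32 = 42.6.
Round up to the next whole participant.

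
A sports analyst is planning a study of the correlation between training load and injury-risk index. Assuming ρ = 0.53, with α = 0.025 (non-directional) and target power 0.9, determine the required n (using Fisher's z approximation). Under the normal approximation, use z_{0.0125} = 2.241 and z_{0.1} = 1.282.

Fisher's z: C = ½·ln((1+r)/(1−r)) = ½·ln(3.2553) = 0.5901.
n = ((z_{α/2} + z_β)/C)² + 3.
(2.241 + 1.282) / 0.5901 = 3.523 / 0.5901 = 5.970.
n = 5.970² + 3 = 35.64 + 3 = 38.6.
Round up.

n = 39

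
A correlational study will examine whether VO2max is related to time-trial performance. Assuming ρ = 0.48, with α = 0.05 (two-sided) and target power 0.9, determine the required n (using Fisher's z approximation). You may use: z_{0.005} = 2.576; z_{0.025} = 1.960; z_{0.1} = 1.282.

n = 42

Fisher's z: C = ½·ln((1+r)/(1−r)) = ½·ln(2.8462) = 0.5230.
n = ((z_{α/2} + z_β)/C)² + 3.
(1.960 + 1.282) / 0.5230 = 3.242 / 0.5230 = 6.199.
n = 6.199² + 3 = 38.43 + 3 = 41.4.
Round up.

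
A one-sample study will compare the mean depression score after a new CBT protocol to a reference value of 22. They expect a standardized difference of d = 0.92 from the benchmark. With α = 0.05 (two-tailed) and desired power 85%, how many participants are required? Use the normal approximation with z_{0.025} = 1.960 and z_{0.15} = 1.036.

n = 11

For a one-sample test: n = ((z_{α/2} + z_β) / d)².
z_{α/2} + z_β = 1.960 + 1.036 = 2.996.
n = (2.996 / 0.92)² = 3.257² = 10.60.
Round up.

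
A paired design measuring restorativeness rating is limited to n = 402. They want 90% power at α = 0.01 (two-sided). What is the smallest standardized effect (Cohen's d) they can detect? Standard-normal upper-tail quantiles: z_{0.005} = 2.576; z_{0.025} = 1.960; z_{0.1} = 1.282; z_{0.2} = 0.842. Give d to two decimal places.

d_min ≈ 0.19

For a single sample (or paired design) of n = 402: d_min = (z_{α/2} + z_β)/√n.
z-sum = 2.576 + 1.282 = 3.858.
d_min = 3.858 / √402 = 3.858 / 20.050 = 0.192.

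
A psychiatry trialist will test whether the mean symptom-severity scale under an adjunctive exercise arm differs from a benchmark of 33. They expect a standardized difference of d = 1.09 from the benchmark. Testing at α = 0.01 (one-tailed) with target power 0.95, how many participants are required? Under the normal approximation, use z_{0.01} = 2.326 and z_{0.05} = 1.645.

n = 14

For a one-sample test: n = ((z_{α} + z_β) / d)².
z_{α} + z_β = 2.326 + 1.645 = 3.971.
n = (3.971 / 1.09)² = 3.643² = 13.27.
Round up.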